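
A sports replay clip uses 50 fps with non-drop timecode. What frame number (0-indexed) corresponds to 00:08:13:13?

frame 24663

Total seconds to the label: (0 × 3600 + 8 × 60 + 13) = 493.
Frame index = 493 × 50 + 13 = 24663.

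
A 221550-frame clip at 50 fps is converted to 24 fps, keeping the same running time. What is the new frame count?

Target frames = source frames × (target rate / source rate) = 221550 × (24)/(50) = 221550 × 12/25 = 106344.

106344 frames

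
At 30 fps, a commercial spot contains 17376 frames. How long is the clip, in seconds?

Running time = 17376 / (30) = 579.2 s.

579.2 seconds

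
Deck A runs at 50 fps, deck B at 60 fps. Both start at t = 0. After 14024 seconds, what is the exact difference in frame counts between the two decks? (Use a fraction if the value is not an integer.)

A emits 50 × 14024 = 701200 frames; B emits 60 × 14024 = 841440.
Difference = 140240 frames; B is ahead of A.

140240 frames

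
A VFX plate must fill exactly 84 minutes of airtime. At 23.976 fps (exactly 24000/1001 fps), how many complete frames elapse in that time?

120839 frames

84 min = 5040 s.
Frames = 5040 × 24000/1001 = 17280000/143 ≈ 120839.1608.
Complete frames: 120839.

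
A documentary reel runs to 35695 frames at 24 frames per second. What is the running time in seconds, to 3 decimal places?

Running time = 35695 × 1/24 = 35695/24 s ≈ 1487.292 s.

1487.292 seconds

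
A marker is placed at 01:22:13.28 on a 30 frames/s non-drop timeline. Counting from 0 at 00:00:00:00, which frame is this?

Total seconds to the label: (1 × 3600 + 22 × 60 + 13) = 4933.
Frame index = 4933 × 30 + 28 = 148018.

148018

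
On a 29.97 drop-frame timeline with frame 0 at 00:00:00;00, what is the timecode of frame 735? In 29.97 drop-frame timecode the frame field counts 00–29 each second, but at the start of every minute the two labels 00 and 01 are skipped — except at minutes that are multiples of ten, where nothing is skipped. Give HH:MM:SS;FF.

00:00:24;15

Each 10-minute DF block holds 10 × 60 × 30 − 9 × 2 = 17982 frames. 735 ÷ 17982 → 0 full blocks, remainder 735.
Within the partial block the first minute is 1800 frames and each further minute 1798, so 0 further minute boundaries passed. Total skipped labels = 18 × 0 + 2 × 0 = 0.
Non-drop label index = 735 + 0 = 735; at 30 labels/s that is 00:00:24:15, i.e. DF 00:00:24;15.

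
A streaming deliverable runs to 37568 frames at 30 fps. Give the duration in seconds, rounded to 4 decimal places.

1252.2667 seconds

Running time = 37568 × 1/30 = 18784/15 s ≈ 1252.2667 s.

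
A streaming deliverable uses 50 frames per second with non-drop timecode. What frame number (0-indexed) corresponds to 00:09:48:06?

frame 29406

Total seconds to the label: (0 × 3600 + 9 × 60 + 48) = 588.
Frame index = 588 × 50 + 6 = 29406.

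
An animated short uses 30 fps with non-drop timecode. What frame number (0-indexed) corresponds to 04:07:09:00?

Total seconds to the label: (4 × 3600 + 7 × 60 + 9) = 14829.
Frame index = 14829 × 30 + 0 = 444870.

frame 444870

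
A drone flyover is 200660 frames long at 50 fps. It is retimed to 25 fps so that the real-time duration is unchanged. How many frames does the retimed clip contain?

100330 frames

Target frames = source frames × (target rate / source rate) = 200660 × (25)/(50) = 200660 × 1/2 = 100330.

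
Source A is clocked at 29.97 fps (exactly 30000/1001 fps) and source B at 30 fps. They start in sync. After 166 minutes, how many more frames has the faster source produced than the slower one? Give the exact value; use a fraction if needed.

298800/1001 frames

166 min = 9960 s.
A emits 30000/1001 × 9960 = 298800000/1001 frames; B emits 30 × 9960 = 298800.
Difference = 298800/1001 frames (≈ 298.5015); B is ahead of A.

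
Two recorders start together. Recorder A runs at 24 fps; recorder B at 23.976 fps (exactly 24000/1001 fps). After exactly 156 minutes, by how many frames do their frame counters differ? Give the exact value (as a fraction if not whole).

156 min = 9360 s.
A emits 24 × 9360 = 224640 frames; B emits 24000/1001 × 9360 = 17280000/77.
Difference = 17280/77 frames (≈ 224.4156); B is behind A.

17280/77 frames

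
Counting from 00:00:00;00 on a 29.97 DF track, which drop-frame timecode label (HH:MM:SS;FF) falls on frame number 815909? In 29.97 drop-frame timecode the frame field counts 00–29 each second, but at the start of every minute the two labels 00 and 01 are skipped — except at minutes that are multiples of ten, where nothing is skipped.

Each 10-minute DF block holds 10 × 60 × 30 − 9 × 2 = 17982 frames. 815909 ÷ 17982 → 45 full blocks, remainder 6719.
Within the partial block the first minute is 1800 frames and each further minute 1798, so 3 further minute boundaries passed. Total skipped labels = 18 × 45 + 2 × 3 = 816.
Non-drop label index = 815909 + 816 = 816725; at 30 labels/s that is 07:33:44:05, i.e. DF 07:33:44;05.

07:33:44;05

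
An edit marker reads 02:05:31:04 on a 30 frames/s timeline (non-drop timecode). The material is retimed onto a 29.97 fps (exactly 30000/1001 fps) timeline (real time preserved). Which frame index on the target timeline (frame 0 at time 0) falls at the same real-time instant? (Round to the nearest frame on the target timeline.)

Source frame index: (2×3600 + 5×60 + 31) × 30 + 4 = 225934.
Real time: 225934 / (30) = 112967/15 s.
Target frame: (112967/15) × (30000/1001) = 225934000/1001 ≈ 225708.292 → 225708.

frame 225708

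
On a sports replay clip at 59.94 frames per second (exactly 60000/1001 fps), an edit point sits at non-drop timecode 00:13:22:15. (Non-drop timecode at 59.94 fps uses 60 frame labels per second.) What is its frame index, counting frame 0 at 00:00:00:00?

48135

Total seconds to the label: (0 × 3600 + 13 × 60 + 22) = 802.
Frame index = 802 × 60 + 15 = 48135.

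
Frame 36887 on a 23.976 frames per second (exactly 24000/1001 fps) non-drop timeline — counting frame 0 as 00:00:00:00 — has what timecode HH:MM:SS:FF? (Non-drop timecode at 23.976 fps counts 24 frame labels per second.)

36887 ÷ 24 = 1536 full seconds, remainder 23 frames.
1536 s = 0 h 25 min 36 s.
Timecode: 00:25:36:23.

00:25:36:23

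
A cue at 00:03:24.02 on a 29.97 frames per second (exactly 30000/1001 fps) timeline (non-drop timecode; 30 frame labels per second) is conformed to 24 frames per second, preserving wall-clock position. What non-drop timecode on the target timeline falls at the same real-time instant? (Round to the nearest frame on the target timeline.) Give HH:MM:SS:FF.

Source frame index: (0×3600 + 3×60 + 24) × 30 + 2 = 6122.
Real time: 6122 / (30000/1001) = 3064061/15000 s.
Target frame: (3064061/15000) × (24) = 3064061/625 ≈ 4902.498 → 4902.
At 24 labels/s: frame 4902 → 00:03:24:06.

00:03:24:06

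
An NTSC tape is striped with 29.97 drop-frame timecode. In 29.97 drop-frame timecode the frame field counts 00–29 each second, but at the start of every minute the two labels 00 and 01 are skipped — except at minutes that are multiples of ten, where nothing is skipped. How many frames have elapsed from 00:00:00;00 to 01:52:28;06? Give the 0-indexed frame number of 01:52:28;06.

202244

As if non-drop at 30 labels/s: (1 × 3600 + 52 × 60 + 28) × 30 + 6 = 202446.
Minute boundaries passed: 112; those not divisible by 10: 112 − 11 = 101; dropped labels = 2 × 101 = 202.
Actual frame index = 202446 − 202 = 202244.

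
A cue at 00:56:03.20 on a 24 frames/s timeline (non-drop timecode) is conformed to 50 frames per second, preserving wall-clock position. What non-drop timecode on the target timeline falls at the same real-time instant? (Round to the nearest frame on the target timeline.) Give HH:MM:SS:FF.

00:56:03:42

Source frame index: (0×3600 + 56×60 + 3) × 24 + 20 = 80732.
Real time: 80732 / (24) = 20183/6 s.
Target frame: (20183/6) × (50) = 504575/3 ≈ 168191.667 → 168192.
At 50 labels/s: frame 168192 → 00:56:03:42.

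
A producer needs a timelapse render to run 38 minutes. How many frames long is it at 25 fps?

38 min = 2280 s.
Frames = 2280 × 25 = 57000.

57000 frames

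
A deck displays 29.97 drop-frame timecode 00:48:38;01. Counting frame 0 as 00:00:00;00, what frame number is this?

87453

Complete 10-minute blocks: 4, each 17982 frames → 71928.
Remaining 8 whole minutes in the current block: 1800 + 7 × 1798 = 14386 frames.
Within the current minute: 38 × 30 + 1 − 2 = 1139 (labels ;00/;01 skipped at this minute). Total = 71928 + 14386 + 1139 = 87453.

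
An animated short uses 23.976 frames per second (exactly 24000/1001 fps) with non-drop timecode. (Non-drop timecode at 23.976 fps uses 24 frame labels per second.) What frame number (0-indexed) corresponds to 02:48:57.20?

Total seconds to the label: (2 × 3600 + 48 × 60 + 57) = 10137.
Frame index = 10137 × 24 + 20 = 243308.

243308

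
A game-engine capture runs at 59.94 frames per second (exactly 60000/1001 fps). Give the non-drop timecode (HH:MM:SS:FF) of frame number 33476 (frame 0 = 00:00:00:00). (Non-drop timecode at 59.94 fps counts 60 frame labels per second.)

00:09:17:56

33476 ÷ 60 = 557 full seconds, remainder 56 frames.
557 s = 0 h 9 min 17 s.
Timecode: 00:09:17:56.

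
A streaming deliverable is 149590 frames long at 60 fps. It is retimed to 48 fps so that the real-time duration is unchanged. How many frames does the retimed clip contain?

119672 frames

Target frames = source frames × (target rate / source rate) = 149590 × (48)/(60) = 149590 × 4/5 = 119672.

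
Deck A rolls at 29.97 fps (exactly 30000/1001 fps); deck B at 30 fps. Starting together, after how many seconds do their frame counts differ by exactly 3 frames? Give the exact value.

100.1 seconds

The gap grows by |30 − 30000/1001| = 30/1001 frames per second.
Time for a 3-frame gap: 3 ÷ (30/1001) = 100.1 s.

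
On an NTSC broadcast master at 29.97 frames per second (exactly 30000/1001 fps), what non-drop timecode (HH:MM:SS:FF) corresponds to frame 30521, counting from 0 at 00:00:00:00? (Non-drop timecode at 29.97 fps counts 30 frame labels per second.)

00:16:57:11

30521 ÷ 30 = 1017 full seconds, remainder 11 frames.
1017 s = 0 h 16 min 57 s.
Timecode: 00:16:57:11.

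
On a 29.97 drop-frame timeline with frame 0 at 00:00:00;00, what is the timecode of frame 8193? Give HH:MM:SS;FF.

00:04:33;11

Each 10-minute DF block holds 10 × 60 × 30 − 9 × 2 = 17982 frames. 8193 ÷ 17982 → 0 full blocks, remainder 8193.
Within the partial block the first minute is 1800 frames and each further minute 1798, so 4 further minute boundaries passed. Total skipped labels = 18 × 0 + 2 × 4 = 8.
Non-drop label index = 8193 + 8 = 8201; at 30 labels/s that is 00:04:33:11, i.e. DF 00:04:33;11.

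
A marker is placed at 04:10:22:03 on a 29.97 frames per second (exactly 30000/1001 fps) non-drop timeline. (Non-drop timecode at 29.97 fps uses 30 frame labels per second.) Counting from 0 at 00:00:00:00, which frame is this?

Total seconds to the label: (4 × 3600 + 10 × 60 + 22) = 15022.
Frame index = 15022 × 30 + 3 = 450663.

frame 450663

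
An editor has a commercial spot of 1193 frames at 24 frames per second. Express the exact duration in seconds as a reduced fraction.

Running time = 1193 ÷ (24) = 1193 × 1/24 = 1193/24 s.

1193/24 seconds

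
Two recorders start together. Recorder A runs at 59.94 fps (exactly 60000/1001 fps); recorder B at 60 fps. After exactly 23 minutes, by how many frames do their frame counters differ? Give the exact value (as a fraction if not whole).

82800/1001 frames

23 min = 1380 s.
A emits 60000/1001 × 1380 = 82800000/1001 frames; B emits 60 × 1380 = 82800.
Difference = 82800/1001 frames (≈ 82.7173); B is ahead of A.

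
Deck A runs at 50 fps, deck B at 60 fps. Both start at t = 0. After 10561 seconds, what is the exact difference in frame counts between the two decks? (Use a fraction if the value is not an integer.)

105610 frames

A emits 50 × 10561 = 528050 frames; B emits 60 × 10561 = 633660.
Difference = 105610 frames; B is ahead of A.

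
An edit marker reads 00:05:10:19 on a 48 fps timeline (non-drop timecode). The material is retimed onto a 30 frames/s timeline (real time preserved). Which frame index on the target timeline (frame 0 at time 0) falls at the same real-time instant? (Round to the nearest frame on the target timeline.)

Source frame index: (0×3600 + 5×60 + 10) × 48 + 19 = 14899.
Real time: 14899 / (48) = 14899/48 s.
Target frame: (14899/48) × (30) = 74495/8 ≈ 9311.875 → 9312.

frame 9312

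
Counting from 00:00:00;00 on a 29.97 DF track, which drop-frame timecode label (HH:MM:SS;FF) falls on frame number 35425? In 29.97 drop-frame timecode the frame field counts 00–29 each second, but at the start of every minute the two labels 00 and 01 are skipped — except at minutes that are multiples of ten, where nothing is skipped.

00:19:42;01

Each 10-minute DF block holds 10 × 60 × 30 − 9 × 2 = 17982 frames. 35425 ÷ 17982 → 1 full block, remainder 17443.
Within the partial block the first minute is 1800 frames and each further minute 1798, so 9 further minute boundaries passed. Total skipped labels = 18 × 1 + 2 × 9 = 36.
Non-drop label index = 35425 + 36 = 35461; at 30 labels/s that is 00:19:42:01, i.e. DF 00:19:42;01.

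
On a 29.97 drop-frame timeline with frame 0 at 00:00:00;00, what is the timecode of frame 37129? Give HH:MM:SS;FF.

Ten DF minutes hold 17982 frames, so frame 37129 lies in block 2 (frames 35964–53945) with 1165 frames into that block.
The block's first minute is 1800 frames and the rest 1798 each; 1165 frames reaches minute 0, so 2 × 18 + 0 × 2 = 36 labels have been skipped so far.
Adding those back, label number 37129 + 36 = 37165 at 30 labels/s is 1238 s + 25 f = 0 h 20 min 38 s frame 25, i.e. 00:20:38;25.

00:20:38;25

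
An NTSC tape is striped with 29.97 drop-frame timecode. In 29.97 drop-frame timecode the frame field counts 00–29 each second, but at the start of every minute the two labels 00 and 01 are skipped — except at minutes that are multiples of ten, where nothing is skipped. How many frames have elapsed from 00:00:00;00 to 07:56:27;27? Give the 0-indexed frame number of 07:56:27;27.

Complete 10-minute blocks: 47, each 17982 frames → 845154.
Remaining 6 whole minutes in the current block: 1800 + 5 × 1798 = 10790 frames.
Within the current minute: 27 × 30 + 27 − 2 = 835 (labels ;00/;01 skipped at this minute). Total = 845154 + 10790 + 835 = 856779.

856779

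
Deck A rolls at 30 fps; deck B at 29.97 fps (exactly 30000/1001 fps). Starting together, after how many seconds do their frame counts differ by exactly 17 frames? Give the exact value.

17017/30 seconds

The gap grows by |30000/1001 − 30| = 30/1001 frames per second.
Time for a 17-frame gap: 17 ÷ (30/1001) = 17017/30 s.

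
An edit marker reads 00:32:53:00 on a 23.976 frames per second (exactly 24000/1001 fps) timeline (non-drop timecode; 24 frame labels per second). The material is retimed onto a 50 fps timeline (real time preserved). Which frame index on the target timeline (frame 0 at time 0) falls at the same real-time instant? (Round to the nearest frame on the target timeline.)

frame 98749

Source frame index: (0×3600 + 32×60 + 53) × 24 + 0 = 47352.
Real time: 47352 / (24000/1001) = 1974973/1000 s.
Target frame: (1974973/1000) × (50) = 1974973/20 ≈ 98748.650 → 98749.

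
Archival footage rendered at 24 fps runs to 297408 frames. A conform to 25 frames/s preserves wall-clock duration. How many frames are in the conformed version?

Frames at target rate = 297408 × (25) / (24) = 309800.

309800 frames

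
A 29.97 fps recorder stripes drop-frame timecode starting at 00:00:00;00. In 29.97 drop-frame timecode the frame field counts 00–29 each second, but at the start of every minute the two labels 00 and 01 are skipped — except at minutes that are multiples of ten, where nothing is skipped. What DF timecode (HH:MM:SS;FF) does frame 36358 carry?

00:20:13;04

Each 10-minute DF block holds 10 × 60 × 30 − 9 × 2 = 17982 frames. 36358 ÷ 17982 → 2 full blocks, remainder 394.
Within the partial block the first minute is 1800 frames and each further minute 1798, so 0 further minute boundaries passed. Total skipped labels = 18 × 2 + 2 × 0 = 36.
Non-drop label index = 36358 + 36 = 36394; at 30 labels/s that is 00:20:13:04, i.e. DF 00:20:13;04.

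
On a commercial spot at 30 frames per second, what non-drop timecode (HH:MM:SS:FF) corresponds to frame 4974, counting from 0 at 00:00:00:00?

4974 ÷ 30 = 165 full seconds, remainder 24 frames.
165 s = 0 h 2 min 45 s.
Timecode: 00:02:45:24.

00:02:45:24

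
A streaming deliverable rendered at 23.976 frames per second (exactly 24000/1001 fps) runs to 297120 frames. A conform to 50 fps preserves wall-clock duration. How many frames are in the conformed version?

Target frames = source frames × (target rate / source rate) = 297120 × (50)/(24000/1001) = 297120 × 1001/480 = 619619.

619619 frames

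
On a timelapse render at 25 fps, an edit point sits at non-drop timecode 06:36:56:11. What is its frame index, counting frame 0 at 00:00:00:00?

Total seconds to the label: (6 × 3600 + 36 × 60 + 56) = 23816.
Frame index = 23816 × 25 + 11 = 595411.

frame 595411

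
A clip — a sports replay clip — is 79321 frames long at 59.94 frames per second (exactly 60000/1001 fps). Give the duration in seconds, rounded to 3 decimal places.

Running time = 79321 × 1001/60000 = 79400321/60000 s ≈ 1323.339 s.

1323.339 seconds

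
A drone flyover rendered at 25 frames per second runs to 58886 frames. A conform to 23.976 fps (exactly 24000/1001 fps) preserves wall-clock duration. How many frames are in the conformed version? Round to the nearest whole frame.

56474 frames

Frames at target rate = 58886 × (24000/1001) / (25) = 56530560/1001 ≈ 56474.086.
Nearest whole frame: 56474.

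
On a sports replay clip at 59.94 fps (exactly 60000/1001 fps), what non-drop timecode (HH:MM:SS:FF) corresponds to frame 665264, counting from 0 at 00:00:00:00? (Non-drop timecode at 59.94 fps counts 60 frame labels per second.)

03:04:47:44

665264 ÷ 60 = 11087 full seconds, remainder 44 frames.
11087 s = 3 h 4 min 47 s.
Timecode: 03:04:47:44.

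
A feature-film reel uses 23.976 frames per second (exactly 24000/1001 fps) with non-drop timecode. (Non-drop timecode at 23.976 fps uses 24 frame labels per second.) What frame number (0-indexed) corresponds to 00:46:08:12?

Total seconds to the label: (0 × 3600 + 46 × 60 + 8) = 2768.
Frame index = 2768 × 24 + 12 = 66444.

66444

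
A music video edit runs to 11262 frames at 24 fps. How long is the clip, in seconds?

469.25 seconds

Running time = 11262 / (24) = 469.25 s.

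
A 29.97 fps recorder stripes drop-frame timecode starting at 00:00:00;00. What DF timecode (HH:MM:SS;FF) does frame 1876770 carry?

Each 10-minute DF block holds 10 × 60 × 30 − 9 × 2 = 17982 frames. 1876770 ÷ 17982 → 104 full blocks, remainder 6642.
Within the partial block the first minute is 1800 frames and each further minute 1798, so 3 further minute boundaries passed. Total skipped labels = 18 × 104 + 2 × 3 = 1878.
Non-drop label index = 1876770 + 1878 = 1878648; at 30 labels/s that is 17:23:41:18, i.e. DF 17:23:41;18.

17:23:41;18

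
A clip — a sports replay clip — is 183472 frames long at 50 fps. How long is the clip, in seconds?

3669.44 seconds

Running time = 183472 / (50) = 3669.44 s.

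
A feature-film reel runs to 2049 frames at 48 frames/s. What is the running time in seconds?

Running time = 2049 / (48) = 42.6875 s.

42.6875 seconds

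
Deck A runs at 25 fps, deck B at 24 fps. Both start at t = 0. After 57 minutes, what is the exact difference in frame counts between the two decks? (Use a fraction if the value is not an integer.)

57 min = 3420 s.
A emits 25 × 3420 = 85500 frames; B emits 24 × 3420 = 82080.
Difference = 3420 frames; B is behind A.

3420 frames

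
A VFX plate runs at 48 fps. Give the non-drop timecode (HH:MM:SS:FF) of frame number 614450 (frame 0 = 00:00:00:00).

614450 ÷ 48 = 12801 full seconds, remainder 2 frames.
12801 s = 3 h 33 min 21 s.
Timecode: 03:33:21:02.

03:33:21:02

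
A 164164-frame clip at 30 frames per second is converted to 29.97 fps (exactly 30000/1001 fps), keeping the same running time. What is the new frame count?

164000 frames

Target frames = source frames × (target rate / source rate) = 164164 × (30000/1001)/(30) = 164164 × 1000/1001 = 164000.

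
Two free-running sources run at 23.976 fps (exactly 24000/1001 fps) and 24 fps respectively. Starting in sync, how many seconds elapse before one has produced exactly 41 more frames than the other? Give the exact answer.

The gap grows by |24 − 24000/1001| = 24/1001 frames per second.
Time for a 41-frame gap: 41 ÷ (24/1001) = 41041/24 s.

41041/24 seconds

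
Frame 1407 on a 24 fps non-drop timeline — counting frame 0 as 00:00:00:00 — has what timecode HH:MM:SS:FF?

00:00:58:15

1407 ÷ 24 = 58 full seconds, remainder 15 frames.
58 s = 0 h 0 min 58 s.
Timecode: 00:00:58:15.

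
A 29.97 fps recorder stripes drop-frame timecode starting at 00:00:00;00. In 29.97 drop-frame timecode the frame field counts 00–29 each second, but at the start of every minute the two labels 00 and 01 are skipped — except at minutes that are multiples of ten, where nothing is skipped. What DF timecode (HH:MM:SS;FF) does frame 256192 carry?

Ten DF minutes hold 17982 frames, so frame 256192 lies in block 14 (frames 251748–269729) with 4444 frames into that block.
The block's first minute is 1800 frames and the rest 1798 each; 4444 frames reaches minute 2, so 14 × 18 + 2 × 2 = 256 labels have been skipped so far.
Adding those back, label number 256192 + 256 = 256448 at 30 labels/s is 8548 s + 8 f = 2 h 22 min 28 s frame 8, i.e. 02:22:28;08.

02:22:28;08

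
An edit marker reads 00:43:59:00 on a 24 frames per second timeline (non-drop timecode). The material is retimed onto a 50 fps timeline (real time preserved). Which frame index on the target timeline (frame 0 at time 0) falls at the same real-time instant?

frame 131950

Source frame index: (0×3600 + 43×60 + 59) × 24 + 0 = 63336.
Real time: 63336 / (24) = 2639 s.
Target frame: (2639) × (50) = 131950.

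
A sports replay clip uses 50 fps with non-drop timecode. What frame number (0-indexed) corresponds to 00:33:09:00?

frame 99450

Total seconds to the label: (0 × 3600 + 33 × 60 + 9) = 1989.
Frame index = 1989 × 50 + 0 = 99450.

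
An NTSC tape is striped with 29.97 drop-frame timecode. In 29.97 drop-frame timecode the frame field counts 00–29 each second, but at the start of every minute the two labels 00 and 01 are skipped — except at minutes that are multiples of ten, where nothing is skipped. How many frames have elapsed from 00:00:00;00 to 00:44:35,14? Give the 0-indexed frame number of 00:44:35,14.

Complete 10-minute blocks: 4, each 17982 frames → 71928.
Remaining 4 whole minutes in the current block: 1800 + 3 × 1798 = 7194 frames.
Within the current minute: 35 × 30 + 14 − 2 = 1062 (labels ;00/;01 skipped at this minute). Total = 71928 + 7194 + 1062 = 80184.

80184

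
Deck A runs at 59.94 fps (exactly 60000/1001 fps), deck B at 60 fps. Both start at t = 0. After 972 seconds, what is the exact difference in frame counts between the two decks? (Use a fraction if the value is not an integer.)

A emits 60000/1001 × 972 = 58320000/1001 frames; B emits 60 × 972 = 58320.
Difference = 58320/1001 frames (≈ 58.2617); B is ahead of A.

58320/1001 frames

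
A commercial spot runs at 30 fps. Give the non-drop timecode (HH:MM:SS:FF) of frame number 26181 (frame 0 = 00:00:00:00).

00:14:32:21

26181 ÷ 30 = 872 full seconds, remainder 21 frames.
872 s = 0 h 14 min 32 s.
Timecode: 00:14:32:21.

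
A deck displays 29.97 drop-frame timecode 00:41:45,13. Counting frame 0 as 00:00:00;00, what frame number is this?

Complete 10-minute blocks: 4, each 17982 frames → 71928.
Remaining 1 whole minute in the current block: 1800 + 0 × 1798 = 1800 frames.
Within the current minute: 45 × 30 + 13 − 2 = 1361 (labels ;00/;01 skipped at this minute). Total = 71928 + 1800 + 1361 = 75089.

75089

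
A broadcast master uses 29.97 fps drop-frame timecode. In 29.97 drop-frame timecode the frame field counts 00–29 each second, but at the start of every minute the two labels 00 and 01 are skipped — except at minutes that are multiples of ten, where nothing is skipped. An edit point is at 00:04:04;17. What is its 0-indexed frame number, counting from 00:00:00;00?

As if non-drop at 30 labels/s: (0 × 3600 + 4 × 60 + 4) × 30 + 17 = 7337.
Minute boundaries passed: 4; those not divisible by 10: 4 − 0 = 4; dropped labels = 2 × 4 = 8.
Actual frame index = 7337 − 8 = 7329.

7329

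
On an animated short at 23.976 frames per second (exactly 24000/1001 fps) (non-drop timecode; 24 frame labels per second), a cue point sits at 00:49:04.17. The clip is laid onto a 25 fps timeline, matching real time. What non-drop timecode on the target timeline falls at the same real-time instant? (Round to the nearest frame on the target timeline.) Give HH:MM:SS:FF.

00:49:07:16

Source frame index: (0×3600 + 49×60 + 4) × 24 + 17 = 70673.
Real time: 70673 / (24000/1001) = 70743673/24000 s.
Target frame: (70743673/24000) × (25) = 70743673/960 ≈ 73691.326 → 73691.
At 25 labels/s: frame 73691 → 00:49:07:16.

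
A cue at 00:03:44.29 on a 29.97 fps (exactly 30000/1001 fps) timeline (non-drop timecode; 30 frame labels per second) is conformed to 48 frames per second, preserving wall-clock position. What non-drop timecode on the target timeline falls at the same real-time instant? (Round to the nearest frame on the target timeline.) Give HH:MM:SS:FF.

00:03:45:09

Source frame index: (0×3600 + 3×60 + 44) × 30 + 29 = 6749.
Real time: 6749 / (30000/1001) = 6755749/30000 s.
Target frame: (6755749/30000) × (48) = 6755749/625 ≈ 10809.198 → 10809.
At 48 labels/s: frame 10809 → 00:03:45:09.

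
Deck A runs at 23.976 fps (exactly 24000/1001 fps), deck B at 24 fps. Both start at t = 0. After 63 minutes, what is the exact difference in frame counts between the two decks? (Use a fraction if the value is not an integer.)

12960/143 frames

63 min = 3780 s.
A emits 24000/1001 × 3780 = 12960000/143 frames; B emits 24 × 3780 = 90720.
Difference = 12960/143 frames (≈ 90.6294); B is ahead of A.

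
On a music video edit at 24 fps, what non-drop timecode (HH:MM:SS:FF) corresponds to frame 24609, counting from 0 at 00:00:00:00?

00:17:05:09

24609 ÷ 24 = 1025 full seconds, remainder 9 frames.
1025 s = 0 h 17 min 5 s.
Timecode: 00:17:05:09.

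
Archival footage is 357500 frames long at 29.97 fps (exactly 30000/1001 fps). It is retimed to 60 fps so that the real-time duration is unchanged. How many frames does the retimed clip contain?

715715 frames

Target frames = source frames × (target rate / source rate) = 357500 × (60)/(30000/1001) = 357500 × 1001/500 = 715715.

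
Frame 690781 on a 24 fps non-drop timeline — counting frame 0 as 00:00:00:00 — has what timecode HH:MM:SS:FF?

690781 ÷ 24 = 28782 full seconds, remainder 13 frames.
28782 s = 7 h 59 min 42 s.
Timecode: 07:59:42:13.

07:59:42:13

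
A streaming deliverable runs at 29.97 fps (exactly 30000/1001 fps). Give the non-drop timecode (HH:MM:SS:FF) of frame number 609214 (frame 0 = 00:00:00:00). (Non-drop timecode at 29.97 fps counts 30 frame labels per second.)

05:38:27:04

609214 ÷ 30 = 20307 full seconds, remainder 4 frames.
20307 s = 5 h 38 min 27 s.
Timecode: 05:38:27:04.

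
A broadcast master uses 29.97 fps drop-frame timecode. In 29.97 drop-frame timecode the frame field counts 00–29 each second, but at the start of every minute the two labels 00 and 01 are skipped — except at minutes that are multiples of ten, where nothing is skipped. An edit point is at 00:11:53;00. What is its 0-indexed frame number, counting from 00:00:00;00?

As if non-drop at 30 labels/s: (0 × 3600 + 11 × 60 + 53) × 30 + 0 = 21390.
Minute boundaries passed: 11; those not divisible by 10: 11 − 1 = 10; dropped labels = 2 × 10 = 20.
Actual frame index = 21390 − 20 = 21370.

21370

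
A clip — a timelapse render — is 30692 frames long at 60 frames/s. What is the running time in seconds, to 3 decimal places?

Running time = 30692 × 1/60 = 7673/15 s ≈ 511.533 s.

511.533 seconds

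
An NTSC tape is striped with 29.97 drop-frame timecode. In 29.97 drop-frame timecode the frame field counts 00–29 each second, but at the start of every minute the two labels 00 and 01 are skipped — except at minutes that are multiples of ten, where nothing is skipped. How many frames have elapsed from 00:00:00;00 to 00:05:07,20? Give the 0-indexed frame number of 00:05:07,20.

As if non-drop at 30 labels/s: (0 × 3600 + 5 × 60 + 7) × 30 + 20 = 9230.
Minute boundaries passed: 5; those not divisible by 10: 5 − 0 = 5; dropped labels = 2 × 5 = 10.
Actual frame index = 9230 − 10 = 9220.

9220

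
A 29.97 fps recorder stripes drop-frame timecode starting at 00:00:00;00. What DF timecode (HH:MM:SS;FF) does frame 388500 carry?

03:36:03;00

Ten DF minutes hold 17982 frames, so frame 388500 lies in block 21 (frames 377622–395603) with 10878 frames into that block.
The block's first minute is 1800 frames and the rest 1798 each; 10878 frames reaches minute 6, so 21 × 18 + 6 × 2 = 390 labels have been skipped so far.
Adding those back, label number 388500 + 390 = 388890 at 30 labels/s is 12963 s + 0 f = 3 h 36 min 3 s frame 0, i.e. 03:36:03;00.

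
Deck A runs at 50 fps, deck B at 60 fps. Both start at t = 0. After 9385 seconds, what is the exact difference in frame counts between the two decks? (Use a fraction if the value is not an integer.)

93850 frames

A emits 50 × 9385 = 469250 frames; B emits 60 × 9385 = 563100.
Difference = 93850 frames; B is ahead of A.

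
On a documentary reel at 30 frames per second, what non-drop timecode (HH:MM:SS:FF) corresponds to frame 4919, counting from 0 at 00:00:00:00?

00:02:43:29

4919 ÷ 30 = 163 full seconds, remainder 29 frames.
163 s = 0 h 2 min 43 s.
Timecode: 00:02:43:29.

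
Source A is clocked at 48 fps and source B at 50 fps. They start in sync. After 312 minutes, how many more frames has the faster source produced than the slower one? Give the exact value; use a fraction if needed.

37440 frames

312 min = 18720 s.
A emits 48 × 18720 = 898560 frames; B emits 50 × 18720 = 936000.
Difference = 37440 frames; B is ahead of A.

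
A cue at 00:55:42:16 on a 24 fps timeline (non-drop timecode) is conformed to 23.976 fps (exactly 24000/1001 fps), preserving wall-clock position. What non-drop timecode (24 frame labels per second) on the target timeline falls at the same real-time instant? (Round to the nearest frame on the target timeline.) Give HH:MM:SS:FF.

Source frame index: (0×3600 + 55×60 + 42) × 24 + 16 = 80224.
Real time: 80224 / (24) = 10028/3 s.
Target frame: (10028/3) × (24000/1001) = 80224000/1001 ≈ 80143.856 → 80144.
At 24 labels/s: frame 80144 → 00:55:39:08.

00:55:39:08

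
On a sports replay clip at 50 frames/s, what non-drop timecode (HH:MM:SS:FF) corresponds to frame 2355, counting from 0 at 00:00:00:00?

00:00:47:05

2355 ÷ 50 = 47 full seconds, remainder 5 frames.
47 s = 0 h 0 min 47 s.
Timecode: 00:00:47:05.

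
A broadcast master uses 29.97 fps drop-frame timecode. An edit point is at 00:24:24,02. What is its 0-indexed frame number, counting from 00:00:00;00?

As if non-drop at 30 labels/s: (0 × 3600 + 24 × 60 + 24) × 30 + 2 = 43922.
Minute boundaries passed: 24; those not divisible by 10: 24 − 2 = 22; dropped labels = 2 × 22 = 44.
Actual frame index = 43922 − 44 = 43878.

43878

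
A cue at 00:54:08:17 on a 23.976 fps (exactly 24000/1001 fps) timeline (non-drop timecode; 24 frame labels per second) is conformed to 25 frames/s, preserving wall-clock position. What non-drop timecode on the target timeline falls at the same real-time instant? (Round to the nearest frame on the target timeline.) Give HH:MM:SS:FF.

00:54:11:24

Source frame index: (0×3600 + 54×60 + 8) × 24 + 17 = 77969.
Real time: 77969 / (24000/1001) = 78046969/24000 s.
Target frame: (78046969/24000) × (25) = 78046969/960 ≈ 81298.926 → 81299.
At 25 labels/s: frame 81299 → 00:54:11:24.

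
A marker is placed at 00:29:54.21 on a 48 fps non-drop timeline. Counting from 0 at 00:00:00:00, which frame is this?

Total seconds to the label: (0 × 3600 + 29 × 60 + 54) = 1794.
Frame index = 1794 × 48 + 21 = 86133.

86133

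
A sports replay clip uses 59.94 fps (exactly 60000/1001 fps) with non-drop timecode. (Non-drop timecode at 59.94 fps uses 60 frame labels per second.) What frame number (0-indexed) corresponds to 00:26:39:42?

Total seconds to the label: (0 × 3600 + 26 × 60 + 39) = 1599.
Frame index = 1599 × 60 + 42 = 95982.

95982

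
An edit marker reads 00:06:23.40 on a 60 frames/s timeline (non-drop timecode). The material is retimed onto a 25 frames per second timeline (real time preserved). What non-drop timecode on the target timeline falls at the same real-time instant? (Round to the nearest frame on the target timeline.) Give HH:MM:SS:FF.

Source frame index: (0×3600 + 6×60 + 23) × 60 + 40 = 23020.
Real time: 23020 / (60) = 1151/3 s.
Target frame: (1151/3) × (25) = 28775/3 ≈ 9591.667 → 9592.
At 25 labels/s: frame 9592 → 00:06:23:17.

00:06:23:17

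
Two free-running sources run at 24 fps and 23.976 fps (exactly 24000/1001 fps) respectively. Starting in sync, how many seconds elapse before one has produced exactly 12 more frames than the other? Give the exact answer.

The gap grows by |24000/1001 − 24| = 24/1001 frames per second.
Time for a 12-frame gap: 12 ÷ (24/1001) = 500.5 s.

500.5 seconds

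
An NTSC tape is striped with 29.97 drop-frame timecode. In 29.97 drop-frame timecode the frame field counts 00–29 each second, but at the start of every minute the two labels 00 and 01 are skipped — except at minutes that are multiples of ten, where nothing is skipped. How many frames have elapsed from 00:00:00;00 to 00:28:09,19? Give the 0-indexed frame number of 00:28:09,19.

Complete 10-minute blocks: 2, each 17982 frames → 35964.
Remaining 8 whole minutes in the current block: 1800 + 7 × 1798 = 14386 frames.
Within the current minute: 9 × 30 + 19 − 2 = 287 (labels ;00/;01 skipped at this minute). Total = 35964 + 14386 + 287 = 50637.

50637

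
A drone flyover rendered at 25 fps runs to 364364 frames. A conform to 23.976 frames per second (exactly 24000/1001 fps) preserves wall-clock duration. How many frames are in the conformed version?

Target frames = source frames × (target rate / source rate) = 364364 × (24000/1001)/(25) = 364364 × 960/1001 = 349440.

349440 frames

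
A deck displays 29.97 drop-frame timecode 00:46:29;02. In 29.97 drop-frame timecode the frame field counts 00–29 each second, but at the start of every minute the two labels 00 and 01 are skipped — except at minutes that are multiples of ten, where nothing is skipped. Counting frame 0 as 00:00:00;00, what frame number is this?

As if non-drop at 30 labels/s: (0 × 3600 + 46 × 60 + 29) × 30 + 2 = 83672.
Minute boundaries passed: 46; those not divisible by 10: 46 − 4 = 42; dropped labels = 2 × 42 = 84.
Actual frame index = 83672 − 84 = 83588.

83588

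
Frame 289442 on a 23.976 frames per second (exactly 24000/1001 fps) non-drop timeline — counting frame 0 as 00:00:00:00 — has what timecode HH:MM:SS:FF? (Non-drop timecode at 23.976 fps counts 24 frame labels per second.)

03:21:00:02

289442 ÷ 24 = 12060 full seconds, remainder 2 frames.
12060 s = 3 h 21 min 0 s.
Timecode: 03:21:00:02.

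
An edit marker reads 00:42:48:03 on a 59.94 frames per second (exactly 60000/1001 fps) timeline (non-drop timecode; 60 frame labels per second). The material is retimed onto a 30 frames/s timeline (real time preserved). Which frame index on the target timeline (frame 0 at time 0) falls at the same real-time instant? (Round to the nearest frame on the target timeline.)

frame 77119

Source frame index: (0×3600 + 42×60 + 48) × 60 + 3 = 154083.
Real time: 154083 / (60000/1001) = 51412361/20000 s.
Target frame: (51412361/20000) × (30) = 154237083/2000 ≈ 77118.542 → 77119.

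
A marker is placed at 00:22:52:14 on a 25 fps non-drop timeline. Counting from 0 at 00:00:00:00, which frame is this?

Total seconds to the label: (0 × 3600 + 22 × 60 + 52) = 1372.
Frame index = 1372 × 25 + 14 = 34314.

frame 34314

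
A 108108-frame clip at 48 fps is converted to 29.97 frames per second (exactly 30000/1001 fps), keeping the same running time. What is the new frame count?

Target frames = source frames × (target rate / source rate) = 108108 × (30000/1001)/(48) = 108108 × 625/1001 = 67500.

67500 frames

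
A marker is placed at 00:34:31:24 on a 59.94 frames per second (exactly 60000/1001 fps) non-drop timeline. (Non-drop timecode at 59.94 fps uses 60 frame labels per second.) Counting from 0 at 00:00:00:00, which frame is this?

Total seconds to the label: (0 × 3600 + 34 × 60 + 31) = 2071.
Frame index = 2071 × 60 + 24 = 124284.

124284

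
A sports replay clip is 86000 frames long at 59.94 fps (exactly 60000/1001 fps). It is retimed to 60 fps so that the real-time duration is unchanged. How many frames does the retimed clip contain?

Target frames = source frames × (target rate / source rate) = 86000 × (60)/(60000/1001) = 86000 × 1001/1000 = 86086.

86086 frames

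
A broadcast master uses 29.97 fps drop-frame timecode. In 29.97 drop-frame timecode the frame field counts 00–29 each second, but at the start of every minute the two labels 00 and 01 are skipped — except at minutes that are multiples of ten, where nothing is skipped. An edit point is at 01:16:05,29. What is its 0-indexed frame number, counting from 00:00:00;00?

136841

As if non-drop at 30 labels/s: (1 × 3600 + 16 × 60 + 5) × 30 + 29 = 136979.
Minute boundaries passed: 76; those not divisible by 10: 76 − 7 = 69; dropped labels = 2 × 69 = 138.
Actual frame index = 136979 − 138 = 136841.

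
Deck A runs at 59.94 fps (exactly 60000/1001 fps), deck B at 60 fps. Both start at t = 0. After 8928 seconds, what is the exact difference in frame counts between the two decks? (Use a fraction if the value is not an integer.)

535680/1001 frames

A emits 60000/1001 × 8928 = 535680000/1001 frames; B emits 60 × 8928 = 535680.
Difference = 535680/1001 frames (≈ 535.1449); B is ahead of A.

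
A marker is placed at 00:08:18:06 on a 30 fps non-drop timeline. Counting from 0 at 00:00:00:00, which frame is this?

frame 14946

Total seconds to the label: (0 × 3600 + 8 × 60 + 18) = 498.
Frame index = 498 × 30 + 6 = 14946.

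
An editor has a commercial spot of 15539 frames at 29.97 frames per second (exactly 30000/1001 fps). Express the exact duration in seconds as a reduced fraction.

15554539/30000 seconds

Running time = 15539 ÷ (30000/1001) = 15539 × 1001/30000 = 15554539/30000 s.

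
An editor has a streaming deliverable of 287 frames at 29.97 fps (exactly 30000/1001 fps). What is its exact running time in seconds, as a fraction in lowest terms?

287287/30000 seconds

Running time = 287 ÷ (30000/1001) = 287 × 1001/30000 = 287287/30000 s.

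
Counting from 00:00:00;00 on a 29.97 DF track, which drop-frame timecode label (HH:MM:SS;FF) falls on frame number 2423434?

22:27:42;00

Ten DF minutes hold 17982 frames, so frame 2423434 lies in block 134 (frames 2409588–2427569) with 13846 frames into that block.
The block's first minute is 1800 frames and the rest 1798 each; 13846 frames reaches minute 7, so 134 × 18 + 7 × 2 = 2426 labels have been skipped so far.
Adding those back, label number 2423434 + 2426 = 2425860 at 30 labels/s is 80862 s + 0 f = 22 h 27 min 42 s frame 0, i.e. 22:27:42;00.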